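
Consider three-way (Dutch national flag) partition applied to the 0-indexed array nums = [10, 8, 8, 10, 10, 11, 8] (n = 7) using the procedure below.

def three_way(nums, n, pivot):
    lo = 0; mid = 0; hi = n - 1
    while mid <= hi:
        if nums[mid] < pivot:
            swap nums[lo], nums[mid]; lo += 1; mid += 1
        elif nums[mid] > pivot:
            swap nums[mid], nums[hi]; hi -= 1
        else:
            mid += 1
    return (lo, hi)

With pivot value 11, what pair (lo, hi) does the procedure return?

(6, 6)

pivot = 11; lo=0, mid=0, hi=6
nums[mid]=10<11: swap nums[0],nums[0]; lo=1,mid=1 → [10, 8, 8, 10, 10, 11, 8]
nums[mid]=8<11: swap nums[1],nums[1]; lo=2,mid=2 → [10, 8, 8, 10, 10, 11, 8]
nums[mid]=8<11: swap nums[2],nums[2]; lo=3,mid=3 → [10, 8, 8, 10, 10, 11, 8]
nums[mid]=10<11: swap nums[3],nums[3]; lo=4,mid=4 → [10, 8, 8, 10, 10, 11, 8]
nums[mid]=10<11: swap nums[4],nums[4]; lo=5,mid=5 → [10, 8, 8, 10, 10, 11, 8]
nums[mid]=11=11: mid=6
nums[mid]=8<11: swap nums[5],nums[6]; lo=6,mid=7 → [10, 8, 8, 10, 10, 8, 11]
end: lo=6, hi=6; nums = [10, 8, 8, 10, 10, 8, 11]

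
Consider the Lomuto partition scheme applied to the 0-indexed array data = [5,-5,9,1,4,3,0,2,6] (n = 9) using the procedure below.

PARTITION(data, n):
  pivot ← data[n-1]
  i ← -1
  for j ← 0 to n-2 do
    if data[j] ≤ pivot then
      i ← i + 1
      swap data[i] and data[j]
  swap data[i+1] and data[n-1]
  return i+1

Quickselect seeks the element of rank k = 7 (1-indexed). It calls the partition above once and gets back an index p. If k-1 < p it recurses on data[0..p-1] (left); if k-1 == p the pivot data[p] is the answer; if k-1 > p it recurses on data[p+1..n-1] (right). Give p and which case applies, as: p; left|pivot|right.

pivot=6, i=-1
j=0: 5≤6, i=0, swap(0,0) ⇒ [5,-5,9,1,4,3,0,2,6]
j=1: -5≤6, i=1, swap(1,1) ⇒ [5,-5,9,1,4,3,0,2,6]
j=2: 9>6, skip
j=3: 1≤6, i=2, swap(2,3) ⇒ [5,-5,1,9,4,3,0,2,6]
j=4: 4≤6, i=3, swap(3,4) ⇒ [5,-5,1,4,9,3,0,2,6]
j=5: 3≤6, i=4, swap(4,5) ⇒ [5,-5,1,4,3,9,0,2,6]
j=6: 0≤6, i=5, swap(5,6) ⇒ [5,-5,1,4,3,0,9,2,6]
j=7: 2≤6, i=6, swap(6,7) ⇒ [5,-5,1,4,3,0,2,9,6]
swap(7,8) ⇒ [5,-5,1,4,3,0,2,6,9]; return 7
p = 7; k-1 = 6 < 7 ⇒ left

7; left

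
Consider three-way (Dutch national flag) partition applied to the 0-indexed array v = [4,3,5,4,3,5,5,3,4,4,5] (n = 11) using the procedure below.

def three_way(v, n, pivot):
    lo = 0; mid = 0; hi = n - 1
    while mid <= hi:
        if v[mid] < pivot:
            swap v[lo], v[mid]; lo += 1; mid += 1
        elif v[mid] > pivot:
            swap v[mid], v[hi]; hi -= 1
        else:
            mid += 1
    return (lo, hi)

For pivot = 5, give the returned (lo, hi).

(7, 10)

lo=0 mid=0 hi=10
4<5: swap(0,0), lo=1 mid=1 ⇒ [4,3,5,4,3,5,5,3,4,4,5]
3<5: swap(1,1), lo=2 mid=2 ⇒ [4,3,5,4,3,5,5,3,4,4,5]
5=5: mid=3
4<5: swap(2,3), lo=3 mid=4 ⇒ [4,3,4,5,3,5,5,3,4,4,5]
3<5: swap(3,4), lo=4 mid=5 ⇒ [4,3,4,3,5,5,5,3,4,4,5]
5=5: mid=6
5=5: mid=7
3<5: swap(4,7), lo=5 mid=8 ⇒ [4,3,4,3,3,5,5,5,4,4,5]
4<5: swap(5,8), lo=6 mid=9 ⇒ [4,3,4,3,3,4,5,5,5,4,5]
4<5: swap(6,9), lo=7 mid=10 ⇒ [4,3,4,3,3,4,4,5,5,5,5]
5=5: mid=11
done. lo=7 hi=10; v=[4,3,4,3,3,4,4,5,5,5,5]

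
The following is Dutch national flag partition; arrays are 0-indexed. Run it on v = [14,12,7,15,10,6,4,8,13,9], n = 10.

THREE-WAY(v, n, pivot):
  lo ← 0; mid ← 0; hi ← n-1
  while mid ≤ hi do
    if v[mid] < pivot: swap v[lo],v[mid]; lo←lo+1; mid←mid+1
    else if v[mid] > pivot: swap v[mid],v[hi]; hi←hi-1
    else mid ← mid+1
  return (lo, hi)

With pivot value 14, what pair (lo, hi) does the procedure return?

pivot = 14; lo=0, mid=0, hi=9
v[mid]=14=14: mid=1
v[mid]=12<14: swap v[0],v[1]; lo=1,mid=2 → [12,14,7,15,10,6,4,8,13,9]
v[mid]=7<14: swap v[1],v[2]; lo=2,mid=3 → [12,7,14,15,10,6,4,8,13,9]
v[mid]=15>14: swap v[3],v[9]; hi=8 → [12,7,14,9,10,6,4,8,13,15]
v[mid]=9<14: swap v[2],v[3]; lo=3,mid=4 → [12,7,9,14,10,6,4,8,13,15]
v[mid]=10<14: swap v[3],v[4]; lo=4,mid=5 → [12,7,9,10,14,6,4,8,13,15]
v[mid]=6<14: swap v[4],v[5]; lo=5,mid=6 → [12,7,9,10,6,14,4,8,13,15]
v[mid]=4<14: swap v[5],v[6]; lo=6,mid=7 → [12,7,9,10,6,4,14,8,13,15]
v[mid]=8<14: swap v[6],v[7]; lo=7,mid=8 → [12,7,9,10,6,4,8,14,13,15]
v[mid]=13<14: swap v[7],v[8]; lo=8,mid=9 → [12,7,9,10,6,4,8,13,14,15]
end: lo=8, hi=8; v = [12,7,9,10,6,4,8,13,14,15]

(8, 8)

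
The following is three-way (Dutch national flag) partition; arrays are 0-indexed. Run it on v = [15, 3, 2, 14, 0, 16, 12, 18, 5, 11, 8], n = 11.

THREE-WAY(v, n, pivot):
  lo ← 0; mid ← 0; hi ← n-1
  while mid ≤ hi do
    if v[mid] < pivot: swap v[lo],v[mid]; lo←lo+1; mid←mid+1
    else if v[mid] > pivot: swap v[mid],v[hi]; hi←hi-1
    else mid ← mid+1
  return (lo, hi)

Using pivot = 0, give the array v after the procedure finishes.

[0, 2, 14, 3, 16, 12, 18, 5, 11, 8, 15]

lo=0 mid=0 hi=10
15>0: swap(0,10), hi=9 ⇒ [8, 3, 2, 14, 0, 16, 12, 18, 5, 11, 15]
8>0: swap(0,9), hi=8 ⇒ [11, 3, 2, 14, 0, 16, 12, 18, 5, 8, 15]
11>0: swap(0,8), hi=7 ⇒ [5, 3, 2, 14, 0, 16, 12, 18, 11, 8, 15]
5>0: swap(0,7), hi=6 ⇒ [18, 3, 2, 14, 0, 16, 12, 5, 11, 8, 15]
18>0: swap(0,6), hi=5 ⇒ [12, 3, 2, 14, 0, 16, 18, 5, 11, 8, 15]
12>0: swap(0,5), hi=4 ⇒ [16, 3, 2, 14, 0, 12, 18, 5, 11, 8, 15]
16>0: swap(0,4), hi=3 ⇒ [0, 3, 2, 14, 16, 12, 18, 5, 11, 8, 15]
0=0: mid=1
3>0: swap(1,3), hi=2 ⇒ [0, 14, 2, 3, 16, 12, 18, 5, 11, 8, 15]
14>0: swap(1,2), hi=1 ⇒ [0, 2, 14, 3, 16, 12, 18, 5, 11, 8, 15]
2>0: swap(1,1), hi=0 ⇒ [0, 2, 14, 3, 16, 12, 18, 5, 11, 8, 15]
done. lo=0 hi=0; v=[0, 2, 14, 3, 16, 12, 18, 5, 11, 8, 15]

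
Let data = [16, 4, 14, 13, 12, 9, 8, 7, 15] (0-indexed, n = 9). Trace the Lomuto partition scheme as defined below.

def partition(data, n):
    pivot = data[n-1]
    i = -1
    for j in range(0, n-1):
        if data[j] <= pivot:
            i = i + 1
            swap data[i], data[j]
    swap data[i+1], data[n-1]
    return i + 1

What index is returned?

7

pivot=15, i=-1
j=0: 16>15, skip
j=1: 4≤15, i=0, swap(0,1) ⇒ [4, 16, 14, 13, 12, 9, 8, 7, 15]
j=2: 14≤15, i=1, swap(1,2) ⇒ [4, 14, 16, 13, 12, 9, 8, 7, 15]
j=3: 13≤15, i=2, swap(2,3) ⇒ [4, 14, 13, 16, 12, 9, 8, 7, 15]
j=4: 12≤15, i=3, swap(3,4) ⇒ [4, 14, 13, 12, 16, 9, 8, 7, 15]
j=5: 9≤15, i=4, swap(4,5) ⇒ [4, 14, 13, 12, 9, 16, 8, 7, 15]
j=6: 8≤15, i=5, swap(5,6) ⇒ [4, 14, 13, 12, 9, 8, 16, 7, 15]
j=7: 7≤15, i=6, swap(6,7) ⇒ [4, 14, 13, 12, 9, 8, 7, 16, 15]
swap(7,8) ⇒ [4, 14, 13, 12, 9, 8, 7, 15, 16]; return 7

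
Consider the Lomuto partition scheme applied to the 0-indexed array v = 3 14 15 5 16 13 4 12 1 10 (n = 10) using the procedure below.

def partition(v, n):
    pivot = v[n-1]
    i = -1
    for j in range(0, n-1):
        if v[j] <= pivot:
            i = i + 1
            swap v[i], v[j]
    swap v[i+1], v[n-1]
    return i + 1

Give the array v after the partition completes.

3 5 4 1 10 13 15 12 14 16

pivot = v[9] = 10; i = -1
j=0: v[0]=3 ≤ 10 → i=0, swap v[0],v[0] (no change) → 3 14 15 5 16 13 4 12 1 10
j=1: v[1]=14 > 10 → no swap
j=2: v[2]=15 > 10 → no swap
j=3: v[3]=5 ≤ 10 → i=1, swap v[1],v[3] → 3 5 15 14 16 13 4 12 1 10
j=4: v[4]=16 > 10 → no swap
j=5: v[5]=13 > 10 → no swap
j=6: v[6]=4 ≤ 10 → i=2, swap v[2],v[6] → 3 5 4 14 16 13 15 12 1 10
j=7: v[7]=12 > 10 → no swap
j=8: v[8]=1 ≤ 10 → i=3, swap v[3],v[8] → 3 5 4 1 16 13 15 12 14 10
final swap v[4],v[9] → 3 5 4 1 10 13 15 12 14 16; return 4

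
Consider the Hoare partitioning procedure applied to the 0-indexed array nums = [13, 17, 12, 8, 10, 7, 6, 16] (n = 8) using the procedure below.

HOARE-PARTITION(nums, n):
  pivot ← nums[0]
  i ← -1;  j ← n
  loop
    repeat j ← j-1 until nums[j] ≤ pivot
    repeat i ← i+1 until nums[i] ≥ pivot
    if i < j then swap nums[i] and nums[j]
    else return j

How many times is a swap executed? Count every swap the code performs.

pivot=13
j stops at 6 (6), i stops at 0 (13); swap ⇒ [6, 17, 12, 8, 10, 7, 13, 16]
j stops at 5 (7), i stops at 1 (17); swap ⇒ [6, 7, 12, 8, 10, 17, 13, 16]
j stops at 4, i stops at 5; i≥j ⇒ return 4. nums=[6, 7, 12, 8, 10, 17, 13, 16]

2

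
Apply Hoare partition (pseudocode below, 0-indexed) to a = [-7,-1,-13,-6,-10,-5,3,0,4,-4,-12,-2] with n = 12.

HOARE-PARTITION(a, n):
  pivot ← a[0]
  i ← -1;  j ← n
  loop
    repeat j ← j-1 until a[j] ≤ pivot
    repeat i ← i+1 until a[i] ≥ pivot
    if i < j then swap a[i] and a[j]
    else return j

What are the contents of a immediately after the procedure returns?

pivot=-7
j stops at 10 (-12), i stops at 0 (-7); swap ⇒ [-12,-1,-13,-6,-10,-5,3,0,4,-4,-7,-2]
j stops at 4 (-10), i stops at 1 (-1); swap ⇒ [-12,-10,-13,-6,-1,-5,3,0,4,-4,-7,-2]
j stops at 2, i stops at 3; i≥j ⇒ return 2. a=[-12,-10,-13,-6,-1,-5,3,0,4,-4,-7,-2]

[-12,-10,-13,-6,-1,-5,3,0,4,-4,-7,-2]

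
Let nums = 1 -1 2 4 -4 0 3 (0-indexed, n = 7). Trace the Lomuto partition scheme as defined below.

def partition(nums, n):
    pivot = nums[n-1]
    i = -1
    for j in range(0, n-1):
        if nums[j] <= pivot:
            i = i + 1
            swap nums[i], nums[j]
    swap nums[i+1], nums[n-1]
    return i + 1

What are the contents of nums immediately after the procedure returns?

pivot=3, i=-1
j=0: 1≤3, i=0, swap(0,0) ⇒ 1 -1 2 4 -4 0 3
j=1: -1≤3, i=1, swap(1,1) ⇒ 1 -1 2 4 -4 0 3
j=2: 2≤3, i=2, swap(2,2) ⇒ 1 -1 2 4 -4 0 3
j=3: 4>3, skip
j=4: -4≤3, i=3, swap(3,4) ⇒ 1 -1 2 -4 4 0 3
j=5: 0≤3, i=4, swap(4,5) ⇒ 1 -1 2 -4 0 4 3
swap(5,6) ⇒ 1 -1 2 -4 0 3 4; return 5

1 -1 2 -4 0 3 4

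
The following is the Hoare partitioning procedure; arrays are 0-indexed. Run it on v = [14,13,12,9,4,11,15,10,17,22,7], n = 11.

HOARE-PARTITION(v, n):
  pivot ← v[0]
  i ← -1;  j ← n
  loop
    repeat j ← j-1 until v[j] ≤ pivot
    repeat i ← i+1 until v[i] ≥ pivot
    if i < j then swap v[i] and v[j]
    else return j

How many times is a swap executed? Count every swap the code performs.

pivot = v[0] = 14; i = -1, j = 11
j→10 (v[10]=7≤14), i→0 (v[0]=14≥14); i<j, swap → [7,13,12,9,4,11,15,10,17,22,14]
j→7 (v[7]=10≤14), i→6 (v[6]=15≥14); i<j, swap → [7,13,12,9,4,11,10,15,17,22,14]
j→6, i→7; i≥j, return j=6. v = [7,13,12,9,4,11,10,15,17,22,14]

2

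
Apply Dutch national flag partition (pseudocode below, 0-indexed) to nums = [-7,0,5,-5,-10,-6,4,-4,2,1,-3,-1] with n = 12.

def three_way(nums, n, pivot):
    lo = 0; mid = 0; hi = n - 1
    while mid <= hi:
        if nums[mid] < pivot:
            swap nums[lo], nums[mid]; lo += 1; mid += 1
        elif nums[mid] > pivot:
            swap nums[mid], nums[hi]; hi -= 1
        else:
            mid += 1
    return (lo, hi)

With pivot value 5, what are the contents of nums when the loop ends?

[-7,0,-5,-10,-6,4,-4,2,1,-3,-1,5]

pivot = 5; lo=0, mid=0, hi=11
nums[mid]=-7<5: swap nums[0],nums[0]; lo=1,mid=1 → [-7,0,5,-5,-10,-6,4,-4,2,1,-3,-1]
nums[mid]=0<5: swap nums[1],nums[1]; lo=2,mid=2 → [-7,0,5,-5,-10,-6,4,-4,2,1,-3,-1]
nums[mid]=5=5: mid=3
nums[mid]=-5<5: swap nums[2],nums[3]; lo=3,mid=4 → [-7,0,-5,5,-10,-6,4,-4,2,1,-3,-1]
nums[mid]=-10<5: swap nums[3],nums[4]; lo=4,mid=5 → [-7,0,-5,-10,5,-6,4,-4,2,1,-3,-1]
nums[mid]=-6<5: swap nums[4],nums[5]; lo=5,mid=6 → [-7,0,-5,-10,-6,5,4,-4,2,1,-3,-1]
nums[mid]=4<5: swap nums[5],nums[6]; lo=6,mid=7 → [-7,0,-5,-10,-6,4,5,-4,2,1,-3,-1]
nums[mid]=-4<5: swap nums[6],nums[7]; lo=7,mid=8 → [-7,0,-5,-10,-6,4,-4,5,2,1,-3,-1]
nums[mid]=2<5: swap nums[7],nums[8]; lo=8,mid=9 → [-7,0,-5,-10,-6,4,-4,2,5,1,-3,-1]
nums[mid]=1<5: swap nums[8],nums[9]; lo=9,mid=10 → [-7,0,-5,-10,-6,4,-4,2,1,5,-3,-1]
nums[mid]=-3<5: swap nums[9],nums[10]; lo=10,mid=11 → [-7,0,-5,-10,-6,4,-4,2,1,-3,5,-1]
nums[mid]=-1<5: swap nums[10],nums[11]; lo=11,mid=12 → [-7,0,-5,-10,-6,4,-4,2,1,-3,-1,5]
end: lo=11, hi=11; nums = [-7,0,-5,-10,-6,4,-4,2,1,-3,-1,5]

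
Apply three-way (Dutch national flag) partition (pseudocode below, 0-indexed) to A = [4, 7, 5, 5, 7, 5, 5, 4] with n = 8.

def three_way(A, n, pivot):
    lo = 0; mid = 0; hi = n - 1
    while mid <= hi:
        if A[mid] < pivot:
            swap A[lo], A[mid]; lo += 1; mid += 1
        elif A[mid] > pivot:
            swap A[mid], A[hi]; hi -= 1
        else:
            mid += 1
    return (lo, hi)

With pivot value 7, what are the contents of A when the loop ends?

pivot = 7; lo=0, mid=0, hi=7
A[mid]=4<7: swap A[0],A[0]; lo=1,mid=1 → [4, 7, 5, 5, 7, 5, 5, 4]
A[mid]=7=7: mid=2
A[mid]=5<7: swap A[1],A[2]; lo=2,mid=3 → [4, 5, 7, 5, 7, 5, 5, 4]
A[mid]=5<7: swap A[2],A[3]; lo=3,mid=4 → [4, 5, 5, 7, 7, 5, 5, 4]
A[mid]=7=7: mid=5
A[mid]=5<7: swap A[3],A[5]; lo=4,mid=6 → [4, 5, 5, 5, 7, 7, 5, 4]
A[mid]=5<7: swap A[4],A[6]; lo=5,mid=7 → [4, 5, 5, 5, 5, 7, 7, 4]
A[mid]=4<7: swap A[5],A[7]; lo=6,mid=8 → [4, 5, 5, 5, 5, 4, 7, 7]
end: lo=6, hi=7; A = [4, 5, 5, 5, 5, 4, 7, 7]

[4, 5, 5, 5, 5, 4, 7, 7]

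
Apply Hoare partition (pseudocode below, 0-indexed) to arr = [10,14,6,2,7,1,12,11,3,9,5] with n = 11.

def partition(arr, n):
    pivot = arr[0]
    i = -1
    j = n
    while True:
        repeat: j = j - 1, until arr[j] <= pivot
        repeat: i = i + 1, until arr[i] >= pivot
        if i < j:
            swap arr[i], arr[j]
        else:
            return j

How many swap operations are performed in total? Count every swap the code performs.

3

pivot = arr[0] = 10; i = -1, j = 11
j→10 (arr[10]=5≤10), i→0 (arr[0]=10≥10); i<j, swap → [5,14,6,2,7,1,12,11,3,9,10]
j→9 (arr[9]=9≤10), i→1 (arr[1]=14≥10); i<j, swap → [5,9,6,2,7,1,12,11,3,14,10]
j→8 (arr[8]=3≤10), i→6 (arr[6]=12≥10); i<j, swap → [5,9,6,2,7,1,3,11,12,14,10]
j→6, i→7; i≥j, return j=6. arr = [5,9,6,2,7,1,3,11,12,14,10]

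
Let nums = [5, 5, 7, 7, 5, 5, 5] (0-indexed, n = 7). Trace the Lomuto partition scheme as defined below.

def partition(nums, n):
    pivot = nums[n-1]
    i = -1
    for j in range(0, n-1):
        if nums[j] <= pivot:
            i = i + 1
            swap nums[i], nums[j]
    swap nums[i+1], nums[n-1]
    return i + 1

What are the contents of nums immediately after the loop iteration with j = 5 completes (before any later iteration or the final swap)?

[5, 5, 5, 5, 7, 7, 5]

pivot=5, i=-1
j=0: 5≤5, i=0, swap(0,0) ⇒ [5, 5, 7, 7, 5, 5, 5]
j=1: 5≤5, i=1, swap(1,1) ⇒ [5, 5, 7, 7, 5, 5, 5]
j=2: 7>5, skip
j=3: 7>5, skip
j=4: 5≤5, i=2, swap(2,4) ⇒ [5, 5, 5, 7, 7, 5, 5]
j=5: 5≤5, i=3, swap(3,5) ⇒ [5, 5, 5, 5, 7, 7, 5]
(after j=5) nums = [5, 5, 5, 5, 7, 7, 5]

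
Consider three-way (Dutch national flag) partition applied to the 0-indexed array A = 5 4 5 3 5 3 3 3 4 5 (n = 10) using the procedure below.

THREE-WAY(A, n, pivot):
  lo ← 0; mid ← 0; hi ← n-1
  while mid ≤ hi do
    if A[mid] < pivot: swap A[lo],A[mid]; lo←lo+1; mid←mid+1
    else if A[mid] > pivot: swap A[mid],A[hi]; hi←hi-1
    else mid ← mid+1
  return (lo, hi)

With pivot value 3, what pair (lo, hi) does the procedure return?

pivot = 3; lo=0, mid=0, hi=9
A[mid]=5>3: swap A[0],A[9]; hi=8 → 5 4 5 3 5 3 3 3 4 5
A[mid]=5>3: swap A[0],A[8]; hi=7 → 4 4 5 3 5 3 3 3 5 5
A[mid]=4>3: swap A[0],A[7]; hi=6 → 3 4 5 3 5 3 3 4 5 5
A[mid]=3=3: mid=1
A[mid]=4>3: swap A[1],A[6]; hi=5 → 3 3 5 3 5 3 4 4 5 5
A[mid]=3=3: mid=2
A[mid]=5>3: swap A[2],A[5]; hi=4 → 3 3 3 3 5 5 4 4 5 5
A[mid]=3=3: mid=3
A[mid]=3=3: mid=4
A[mid]=5>3: swap A[4],A[4]; hi=3 → 3 3 3 3 5 5 4 4 5 5
end: lo=0, hi=3; A = 3 3 3 3 5 5 4 4 5 5

(0, 3)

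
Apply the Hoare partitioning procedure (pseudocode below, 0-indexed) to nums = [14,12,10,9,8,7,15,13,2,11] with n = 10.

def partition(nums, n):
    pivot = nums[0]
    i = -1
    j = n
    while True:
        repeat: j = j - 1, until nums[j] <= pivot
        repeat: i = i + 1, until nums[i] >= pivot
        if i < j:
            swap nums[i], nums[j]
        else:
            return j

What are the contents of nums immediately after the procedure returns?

pivot=14
j stops at 9 (11), i stops at 0 (14); swap ⇒ [11,12,10,9,8,7,15,13,2,14]
j stops at 8 (2), i stops at 6 (15); swap ⇒ [11,12,10,9,8,7,2,13,15,14]
j stops at 7, i stops at 8; i≥j ⇒ return 7. nums=[11,12,10,9,8,7,2,13,15,14]

[11,12,10,9,8,7,2,13,15,14]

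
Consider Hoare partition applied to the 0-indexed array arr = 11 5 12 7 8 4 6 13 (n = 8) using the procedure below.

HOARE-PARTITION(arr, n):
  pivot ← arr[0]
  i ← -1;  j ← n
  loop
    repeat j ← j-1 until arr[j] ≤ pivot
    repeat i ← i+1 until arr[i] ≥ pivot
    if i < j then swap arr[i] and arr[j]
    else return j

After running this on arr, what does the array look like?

6 5 4 7 8 12 11 13

pivot=11
j stops at 6 (6), i stops at 0 (11); swap ⇒ 6 5 12 7 8 4 11 13
j stops at 5 (4), i stops at 2 (12); swap ⇒ 6 5 4 7 8 12 11 13
j stops at 4, i stops at 5; i≥j ⇒ return 4. arr=6 5 4 7 8 12 11 13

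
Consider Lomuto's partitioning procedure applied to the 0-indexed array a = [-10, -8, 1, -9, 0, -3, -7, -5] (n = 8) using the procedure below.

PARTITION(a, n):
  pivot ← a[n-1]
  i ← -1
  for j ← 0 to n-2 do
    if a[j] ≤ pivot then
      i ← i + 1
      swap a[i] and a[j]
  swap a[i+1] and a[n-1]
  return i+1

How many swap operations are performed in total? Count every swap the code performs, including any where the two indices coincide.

5

pivot=-5, i=-1
j=0: -10≤-5, i=0, swap(0,0) ⇒ [-10, -8, 1, -9, 0, -3, -7, -5]
j=1: -8≤-5, i=1, swap(1,1) ⇒ [-10, -8, 1, -9, 0, -3, -7, -5]
j=2: 1>-5, skip
j=3: -9≤-5, i=2, swap(2,3) ⇒ [-10, -8, -9, 1, 0, -3, -7, -5]
j=4: 0>-5, skip
j=5: -3>-5, skip
j=6: -7≤-5, i=3, swap(3,6) ⇒ [-10, -8, -9, -7, 0, -3, 1, -5]
swap(4,7) ⇒ [-10, -8, -9, -7, -5, -3, 1, 0]; return 4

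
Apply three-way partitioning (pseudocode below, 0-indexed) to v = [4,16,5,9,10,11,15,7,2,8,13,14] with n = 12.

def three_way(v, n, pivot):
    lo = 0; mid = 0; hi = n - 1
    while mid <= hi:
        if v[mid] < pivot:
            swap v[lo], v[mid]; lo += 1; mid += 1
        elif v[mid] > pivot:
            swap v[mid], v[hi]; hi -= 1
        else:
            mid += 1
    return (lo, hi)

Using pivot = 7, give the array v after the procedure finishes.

lo=0 mid=0 hi=11
4<7: swap(0,0), lo=1 mid=1 ⇒ [4,16,5,9,10,11,15,7,2,8,13,14]
16>7: swap(1,11), hi=10 ⇒ [4,14,5,9,10,11,15,7,2,8,13,16]
14>7: swap(1,10), hi=9 ⇒ [4,13,5,9,10,11,15,7,2,8,14,16]
13>7: swap(1,9), hi=8 ⇒ [4,8,5,9,10,11,15,7,2,13,14,16]
8>7: swap(1,8), hi=7 ⇒ [4,2,5,9,10,11,15,7,8,13,14,16]
2<7: swap(1,1), lo=2 mid=2 ⇒ [4,2,5,9,10,11,15,7,8,13,14,16]
5<7: swap(2,2), lo=3 mid=3 ⇒ [4,2,5,9,10,11,15,7,8,13,14,16]
9>7: swap(3,7), hi=6 ⇒ [4,2,5,7,10,11,15,9,8,13,14,16]
7=7: mid=4
10>7: swap(4,6), hi=5 ⇒ [4,2,5,7,15,11,10,9,8,13,14,16]
15>7: swap(4,5), hi=4 ⇒ [4,2,5,7,11,15,10,9,8,13,14,16]
11>7: swap(4,4), hi=3 ⇒ [4,2,5,7,11,15,10,9,8,13,14,16]
done. lo=3 hi=3; v=[4,2,5,7,11,15,10,9,8,13,14,16]

[4,2,5,7,11,15,10,9,8,13,14,16]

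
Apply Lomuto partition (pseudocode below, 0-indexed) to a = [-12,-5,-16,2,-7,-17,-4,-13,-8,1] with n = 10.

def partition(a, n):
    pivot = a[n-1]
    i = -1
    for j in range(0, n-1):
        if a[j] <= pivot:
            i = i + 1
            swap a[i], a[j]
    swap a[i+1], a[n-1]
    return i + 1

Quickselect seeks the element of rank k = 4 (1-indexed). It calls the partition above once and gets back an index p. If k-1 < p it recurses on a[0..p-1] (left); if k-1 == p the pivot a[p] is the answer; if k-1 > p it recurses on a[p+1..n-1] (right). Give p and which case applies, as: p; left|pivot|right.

8; left

pivot = a[9] = 1; i = -1
j=0: a[0]=-12 ≤ 1 → i=0, swap a[0],a[0] (no change) → [-12,-5,-16,2,-7,-17,-4,-13,-8,1]
j=1: a[1]=-5 ≤ 1 → i=1, swap a[1],a[1] (no change) → [-12,-5,-16,2,-7,-17,-4,-13,-8,1]
j=2: a[2]=-16 ≤ 1 → i=2, swap a[2],a[2] (no change) → [-12,-5,-16,2,-7,-17,-4,-13,-8,1]
j=3: a[3]=2 > 1 → no swap
j=4: a[4]=-7 ≤ 1 → i=3, swap a[3],a[4] → [-12,-5,-16,-7,2,-17,-4,-13,-8,1]
j=5: a[5]=-17 ≤ 1 → i=4, swap a[4],a[5] → [-12,-5,-16,-7,-17,2,-4,-13,-8,1]
j=6: a[6]=-4 ≤ 1 → i=5, swap a[5],a[6] → [-12,-5,-16,-7,-17,-4,2,-13,-8,1]
j=7: a[7]=-13 ≤ 1 → i=6, swap a[6],a[7] → [-12,-5,-16,-7,-17,-4,-13,2,-8,1]
j=8: a[8]=-8 ≤ 1 → i=7, swap a[7],a[8] → [-12,-5,-16,-7,-17,-4,-13,-8,2,1]
final swap a[8],a[9] → [-12,-5,-16,-7,-17,-4,-13,-8,1,2]; return 8
p = 8; k-1 = 3 < 8 ⇒ left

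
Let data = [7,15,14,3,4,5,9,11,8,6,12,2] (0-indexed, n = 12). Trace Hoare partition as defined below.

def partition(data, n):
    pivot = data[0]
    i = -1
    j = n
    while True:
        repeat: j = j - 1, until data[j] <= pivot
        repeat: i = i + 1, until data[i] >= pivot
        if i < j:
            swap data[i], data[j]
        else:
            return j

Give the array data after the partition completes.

pivot = data[0] = 7; i = -1, j = 12
j→11 (data[11]=2≤7), i→0 (data[0]=7≥7); i<j, swap → [2,15,14,3,4,5,9,11,8,6,12,7]
j→9 (data[9]=6≤7), i→1 (data[1]=15≥7); i<j, swap → [2,6,14,3,4,5,9,11,8,15,12,7]
j→5 (data[5]=5≤7), i→2 (data[2]=14≥7); i<j, swap → [2,6,5,3,4,14,9,11,8,15,12,7]
j→4, i→5; i≥j, return j=4. data = [2,6,5,3,4,14,9,11,8,15,12,7]

[2,6,5,3,4,14,9,11,8,15,12,7]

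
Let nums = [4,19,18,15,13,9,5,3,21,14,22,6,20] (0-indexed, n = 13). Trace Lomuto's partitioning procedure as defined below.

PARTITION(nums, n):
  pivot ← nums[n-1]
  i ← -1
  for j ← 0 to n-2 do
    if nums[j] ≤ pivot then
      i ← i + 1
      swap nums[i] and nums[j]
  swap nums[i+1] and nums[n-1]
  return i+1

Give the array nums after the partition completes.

[4,19,18,15,13,9,5,3,14,6,20,21,22]

pivot = nums[12] = 20; i = -1
j=0: nums[0]=4 ≤ 20 → i=0, swap nums[0],nums[0] (no change) → [4,19,18,15,13,9,5,3,21,14,22,6,20]
j=1: nums[1]=19 ≤ 20 → i=1, swap nums[1],nums[1] (no change) → [4,19,18,15,13,9,5,3,21,14,22,6,20]
j=2: nums[2]=18 ≤ 20 → i=2, swap nums[2],nums[2] (no change) → [4,19,18,15,13,9,5,3,21,14,22,6,20]
j=3: nums[3]=15 ≤ 20 → i=3, swap nums[3],nums[3] (no change) → [4,19,18,15,13,9,5,3,21,14,22,6,20]
j=4: nums[4]=13 ≤ 20 → i=4, swap nums[4],nums[4] (no change) → [4,19,18,15,13,9,5,3,21,14,22,6,20]
j=5: nums[5]=9 ≤ 20 → i=5, swap nums[5],nums[5] (no change) → [4,19,18,15,13,9,5,3,21,14,22,6,20]
j=6: nums[6]=5 ≤ 20 → i=6, swap nums[6],nums[6] (no change) → [4,19,18,15,13,9,5,3,21,14,22,6,20]
j=7: nums[7]=3 ≤ 20 → i=7, swap nums[7],nums[7] (no change) → [4,19,18,15,13,9,5,3,21,14,22,6,20]
j=8: nums[8]=21 > 20 → no swap
j=9: nums[9]=14 ≤ 20 → i=8, swap nums[8],nums[9] → [4,19,18,15,13,9,5,3,14,21,22,6,20]
j=10: nums[10]=22 > 20 → no swap
j=11: nums[11]=6 ≤ 20 → i=9, swap nums[9],nums[11] → [4,19,18,15,13,9,5,3,14,6,22,21,20]
final swap nums[10],nums[12] → [4,19,18,15,13,9,5,3,14,6,20,21,22]; return 10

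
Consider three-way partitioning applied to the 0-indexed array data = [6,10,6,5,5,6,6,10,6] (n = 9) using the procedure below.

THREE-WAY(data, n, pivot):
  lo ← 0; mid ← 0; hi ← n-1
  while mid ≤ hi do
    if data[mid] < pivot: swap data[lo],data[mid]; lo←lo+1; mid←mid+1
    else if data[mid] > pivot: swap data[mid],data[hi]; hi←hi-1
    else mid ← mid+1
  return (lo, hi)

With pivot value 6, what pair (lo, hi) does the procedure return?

(2, 6)

lo=0 mid=0 hi=8
6=6: mid=1
10>6: swap(1,8), hi=7 ⇒ [6,6,6,5,5,6,6,10,10]
6=6: mid=2
6=6: mid=3
5<6: swap(0,3), lo=1 mid=4 ⇒ [5,6,6,6,5,6,6,10,10]
5<6: swap(1,4), lo=2 mid=5 ⇒ [5,5,6,6,6,6,6,10,10]
6=6: mid=6
6=6: mid=7
10>6: swap(7,7), hi=6 ⇒ [5,5,6,6,6,6,6,10,10]
done. lo=2 hi=6; data=[5,5,6,6,6,6,6,10,10]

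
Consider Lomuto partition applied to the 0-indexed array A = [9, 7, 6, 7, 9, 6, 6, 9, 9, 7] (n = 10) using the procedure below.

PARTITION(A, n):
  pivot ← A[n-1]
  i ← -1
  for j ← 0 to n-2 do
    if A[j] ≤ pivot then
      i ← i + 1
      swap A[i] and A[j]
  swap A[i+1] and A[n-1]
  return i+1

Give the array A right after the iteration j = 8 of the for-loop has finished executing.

[7, 6, 7, 6, 6, 9, 9, 9, 9, 7]

pivot=7, i=-1
j=0: 9>7, skip
j=1: 7≤7, i=0, swap(0,1) ⇒ [7, 9, 6, 7, 9, 6, 6, 9, 9, 7]
j=2: 6≤7, i=1, swap(1,2) ⇒ [7, 6, 9, 7, 9, 6, 6, 9, 9, 7]
j=3: 7≤7, i=2, swap(2,3) ⇒ [7, 6, 7, 9, 9, 6, 6, 9, 9, 7]
j=4: 9>7, skip
j=5: 6≤7, i=3, swap(3,5) ⇒ [7, 6, 7, 6, 9, 9, 6, 9, 9, 7]
j=6: 6≤7, i=4, swap(4,6) ⇒ [7, 6, 7, 6, 6, 9, 9, 9, 9, 7]
j=7: 9>7, skip
j=8: 9>7, skip
(after j=8) A = [7, 6, 7, 6, 6, 9, 9, 9, 9, 7]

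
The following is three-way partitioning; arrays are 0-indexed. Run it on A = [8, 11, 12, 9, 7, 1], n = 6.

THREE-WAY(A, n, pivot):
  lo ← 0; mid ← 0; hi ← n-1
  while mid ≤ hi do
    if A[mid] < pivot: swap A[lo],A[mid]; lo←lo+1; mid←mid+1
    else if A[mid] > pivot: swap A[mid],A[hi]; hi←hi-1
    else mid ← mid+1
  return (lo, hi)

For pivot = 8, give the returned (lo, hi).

lo=0 mid=0 hi=5
8=8: mid=1
11>8: swap(1,5), hi=4 ⇒ [8, 1, 12, 9, 7, 11]
1<8: swap(0,1), lo=1 mid=2 ⇒ [1, 8, 12, 9, 7, 11]
12>8: swap(2,4), hi=3 ⇒ [1, 8, 7, 9, 12, 11]
7<8: swap(1,2), lo=2 mid=3 ⇒ [1, 7, 8, 9, 12, 11]
9>8: swap(3,3), hi=2 ⇒ [1, 7, 8, 9, 12, 11]
done. lo=2 hi=2; A=[1, 7, 8, 9, 12, 11]

(2, 2)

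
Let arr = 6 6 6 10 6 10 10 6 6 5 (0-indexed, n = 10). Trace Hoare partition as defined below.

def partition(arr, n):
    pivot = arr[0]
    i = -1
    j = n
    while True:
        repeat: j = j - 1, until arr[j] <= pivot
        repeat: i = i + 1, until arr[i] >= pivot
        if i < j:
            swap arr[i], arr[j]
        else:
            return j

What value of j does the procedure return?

3

pivot = arr[0] = 6; i = -1, j = 10
j→9 (arr[9]=5≤6), i→0 (arr[0]=6≥6); i<j, swap → 5 6 6 10 6 10 10 6 6 6
j→8 (arr[8]=6≤6), i→1 (arr[1]=6≥6); i<j, swap → 5 6 6 10 6 10 10 6 6 6
j→7 (arr[7]=6≤6), i→2 (arr[2]=6≥6); i<j, swap → 5 6 6 10 6 10 10 6 6 6
j→4 (arr[4]=6≤6), i→3 (arr[3]=10≥6); i<j, swap → 5 6 6 6 10 10 10 6 6 6
j→3, i→4; i≥j, return j=3. arr = 5 6 6 6 10 10 10 6 6 6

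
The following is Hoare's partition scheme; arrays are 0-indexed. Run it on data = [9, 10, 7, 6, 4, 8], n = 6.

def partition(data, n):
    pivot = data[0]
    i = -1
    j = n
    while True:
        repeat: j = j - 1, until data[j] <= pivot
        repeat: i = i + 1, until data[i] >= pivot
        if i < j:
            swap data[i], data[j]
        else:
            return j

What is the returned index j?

3

pivot=9
j stops at 5 (8), i stops at 0 (9); swap ⇒ [8, 10, 7, 6, 4, 9]
j stops at 4 (4), i stops at 1 (10); swap ⇒ [8, 4, 7, 6, 10, 9]
j stops at 3, i stops at 4; i≥j ⇒ return 3. data=[8, 4, 7, 6, 10, 9]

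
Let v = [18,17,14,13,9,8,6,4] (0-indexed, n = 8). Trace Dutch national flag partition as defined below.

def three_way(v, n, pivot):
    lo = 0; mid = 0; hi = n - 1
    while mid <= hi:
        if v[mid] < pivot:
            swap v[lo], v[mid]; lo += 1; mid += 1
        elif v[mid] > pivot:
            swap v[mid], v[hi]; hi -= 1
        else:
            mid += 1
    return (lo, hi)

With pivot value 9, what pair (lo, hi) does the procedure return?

pivot = 9; lo=0, mid=0, hi=7
v[mid]=18>9: swap v[0],v[7]; hi=6 → [4,17,14,13,9,8,6,18]
v[mid]=4<9: swap v[0],v[0]; lo=1,mid=1 → [4,17,14,13,9,8,6,18]
v[mid]=17>9: swap v[1],v[6]; hi=5 → [4,6,14,13,9,8,17,18]
v[mid]=6<9: swap v[1],v[1]; lo=2,mid=2 → [4,6,14,13,9,8,17,18]
v[mid]=14>9: swap v[2],v[5]; hi=4 → [4,6,8,13,9,14,17,18]
v[mid]=8<9: swap v[2],v[2]; lo=3,mid=3 → [4,6,8,13,9,14,17,18]
v[mid]=13>9: swap v[3],v[4]; hi=3 → [4,6,8,9,13,14,17,18]
v[mid]=9=9: mid=4
end: lo=3, hi=3; v = [4,6,8,9,13,14,17,18]

(3, 3)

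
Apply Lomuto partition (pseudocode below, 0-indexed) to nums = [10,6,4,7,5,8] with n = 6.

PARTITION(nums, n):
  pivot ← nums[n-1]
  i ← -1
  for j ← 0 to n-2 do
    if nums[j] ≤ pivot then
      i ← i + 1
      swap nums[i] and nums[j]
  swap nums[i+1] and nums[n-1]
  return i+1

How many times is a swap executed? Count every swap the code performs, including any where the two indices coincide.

5

pivot=8, i=-1
j=0: 10>8, skip
j=1: 6≤8, i=0, swap(0,1) ⇒ [6,10,4,7,5,8]
j=2: 4≤8, i=1, swap(1,2) ⇒ [6,4,10,7,5,8]
j=3: 7≤8, i=2, swap(2,3) ⇒ [6,4,7,10,5,8]
j=4: 5≤8, i=3, swap(3,4) ⇒ [6,4,7,5,10,8]
swap(4,5) ⇒ [6,4,7,5,8,10]; return 4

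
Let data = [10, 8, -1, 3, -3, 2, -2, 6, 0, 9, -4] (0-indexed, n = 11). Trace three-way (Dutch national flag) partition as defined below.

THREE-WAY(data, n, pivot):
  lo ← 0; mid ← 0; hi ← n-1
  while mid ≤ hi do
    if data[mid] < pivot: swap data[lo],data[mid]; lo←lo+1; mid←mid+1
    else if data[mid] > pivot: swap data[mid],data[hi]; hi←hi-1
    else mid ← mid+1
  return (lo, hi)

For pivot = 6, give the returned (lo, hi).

pivot = 6; lo=0, mid=0, hi=10
data[mid]=10>6: swap data[0],data[10]; hi=9 → [-4, 8, -1, 3, -3, 2, -2, 6, 0, 9, 10]
data[mid]=-4<6: swap data[0],data[0]; lo=1,mid=1 → [-4, 8, -1, 3, -3, 2, -2, 6, 0, 9, 10]
data[mid]=8>6: swap data[1],data[9]; hi=8 → [-4, 9, -1, 3, -3, 2, -2, 6, 0, 8, 10]
data[mid]=9>6: swap data[1],data[8]; hi=7 → [-4, 0, -1, 3, -3, 2, -2, 6, 9, 8, 10]
data[mid]=0<6: swap data[1],data[1]; lo=2,mid=2 → [-4, 0, -1, 3, -3, 2, -2, 6, 9, 8, 10]
data[mid]=-1<6: swap data[2],data[2]; lo=3,mid=3 → [-4, 0, -1, 3, -3, 2, -2, 6, 9, 8, 10]
data[mid]=3<6: swap data[3],data[3]; lo=4,mid=4 → [-4, 0, -1, 3, -3, 2, -2, 6, 9, 8, 10]
data[mid]=-3<6: swap data[4],data[4]; lo=5,mid=5 → [-4, 0, -1, 3, -3, 2, -2, 6, 9, 8, 10]
data[mid]=2<6: swap data[5],data[5]; lo=6,mid=6 → [-4, 0, -1, 3, -3, 2, -2, 6, 9, 8, 10]
data[mid]=-2<6: swap data[6],data[6]; lo=7,mid=7 → [-4, 0, -1, 3, -3, 2, -2, 6, 9, 8, 10]
data[mid]=6=6: mid=8
end: lo=7, hi=7; data = [-4, 0, -1, 3, -3, 2, -2, 6, 9, 8, 10]

(7, 7)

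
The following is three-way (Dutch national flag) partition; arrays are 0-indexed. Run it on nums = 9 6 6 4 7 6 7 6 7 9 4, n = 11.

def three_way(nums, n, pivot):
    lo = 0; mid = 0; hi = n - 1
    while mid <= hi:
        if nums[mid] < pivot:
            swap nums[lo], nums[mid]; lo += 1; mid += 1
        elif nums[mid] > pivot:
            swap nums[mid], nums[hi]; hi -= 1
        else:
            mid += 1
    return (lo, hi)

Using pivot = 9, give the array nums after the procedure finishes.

lo=0 mid=0 hi=10
9=9: mid=1
6<9: swap(0,1), lo=1 mid=2 ⇒ 6 9 6 4 7 6 7 6 7 9 4
6<9: swap(1,2), lo=2 mid=3 ⇒ 6 6 9 4 7 6 7 6 7 9 4
4<9: swap(2,3), lo=3 mid=4 ⇒ 6 6 4 9 7 6 7 6 7 9 4
7<9: swap(3,4), lo=4 mid=5 ⇒ 6 6 4 7 9 6 7 6 7 9 4
6<9: swap(4,5), lo=5 mid=6 ⇒ 6 6 4 7 6 9 7 6 7 9 4
7<9: swap(5,6), lo=6 mid=7 ⇒ 6 6 4 7 6 7 9 6 7 9 4
6<9: swap(6,7), lo=7 mid=8 ⇒ 6 6 4 7 6 7 6 9 7 9 4
7<9: swap(7,8), lo=8 mid=9 ⇒ 6 6 4 7 6 7 6 7 9 9 4
9=9: mid=10
4<9: swap(8,10), lo=9 mid=11 ⇒ 6 6 4 7 6 7 6 7 4 9 9
done. lo=9 hi=10; nums=6 6 4 7 6 7 6 7 4 9 9

6 6 4 7 6 7 6 7 4 9 9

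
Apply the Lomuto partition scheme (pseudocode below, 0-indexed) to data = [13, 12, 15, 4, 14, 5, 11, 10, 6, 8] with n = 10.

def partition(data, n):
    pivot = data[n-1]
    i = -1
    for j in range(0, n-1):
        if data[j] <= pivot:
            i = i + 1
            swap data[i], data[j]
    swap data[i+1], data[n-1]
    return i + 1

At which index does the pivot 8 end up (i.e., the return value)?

pivot = data[9] = 8; i = -1
j=0: data[0]=13 > 8 → no swap
j=1: data[1]=12 > 8 → no swap
j=2: data[2]=15 > 8 → no swap
j=3: data[3]=4 ≤ 8 → i=0, swap data[0],data[3] → [4, 12, 15, 13, 14, 5, 11, 10, 6, 8]
j=4: data[4]=14 > 8 → no swap
j=5: data[5]=5 ≤ 8 → i=1, swap data[1],data[5] → [4, 5, 15, 13, 14, 12, 11, 10, 6, 8]
j=6: data[6]=11 > 8 → no swap
j=7: data[7]=10 > 8 → no swap
j=8: data[8]=6 ≤ 8 → i=2, swap data[2],data[8] → [4, 5, 6, 13, 14, 12, 11, 10, 15, 8]
final swap data[3],data[9] → [4, 5, 6, 8, 14, 12, 11, 10, 15, 13]; return 3

3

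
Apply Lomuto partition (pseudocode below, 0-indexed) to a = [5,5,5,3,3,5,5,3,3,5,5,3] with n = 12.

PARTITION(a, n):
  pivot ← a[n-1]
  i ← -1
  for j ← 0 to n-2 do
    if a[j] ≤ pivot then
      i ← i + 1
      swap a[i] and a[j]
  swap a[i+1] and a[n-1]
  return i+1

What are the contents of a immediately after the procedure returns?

[3,3,3,3,3,5,5,5,5,5,5,5]

pivot=3, i=-1
j=0: 5>3, skip
j=1: 5>3, skip
j=2: 5>3, skip
j=3: 3≤3, i=0, swap(0,3) ⇒ [3,5,5,5,3,5,5,3,3,5,5,3]
j=4: 3≤3, i=1, swap(1,4) ⇒ [3,3,5,5,5,5,5,3,3,5,5,3]
j=5: 5>3, skip
j=6: 5>3, skip
j=7: 3≤3, i=2, swap(2,7) ⇒ [3,3,3,5,5,5,5,5,3,5,5,3]
j=8: 3≤3, i=3, swap(3,8) ⇒ [3,3,3,3,5,5,5,5,5,5,5,3]
j=9: 5>3, skip
j=10: 5>3, skip
swap(4,11) ⇒ [3,3,3,3,3,5,5,5,5,5,5,5]; return 4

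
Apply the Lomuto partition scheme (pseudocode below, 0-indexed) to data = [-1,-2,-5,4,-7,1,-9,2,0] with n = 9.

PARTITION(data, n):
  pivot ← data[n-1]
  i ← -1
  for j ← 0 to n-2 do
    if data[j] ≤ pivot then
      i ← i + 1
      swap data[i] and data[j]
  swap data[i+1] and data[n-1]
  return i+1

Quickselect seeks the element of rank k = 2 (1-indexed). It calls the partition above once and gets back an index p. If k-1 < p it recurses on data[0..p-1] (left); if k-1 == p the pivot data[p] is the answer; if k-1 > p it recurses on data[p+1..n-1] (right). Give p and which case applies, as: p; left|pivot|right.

pivot = data[8] = 0; i = -1
j=0: data[0]=-1 ≤ 0 → i=0, swap data[0],data[0] (no change) → [-1,-2,-5,4,-7,1,-9,2,0]
j=1: data[1]=-2 ≤ 0 → i=1, swap data[1],data[1] (no change) → [-1,-2,-5,4,-7,1,-9,2,0]
j=2: data[2]=-5 ≤ 0 → i=2, swap data[2],data[2] (no change) → [-1,-2,-5,4,-7,1,-9,2,0]
j=3: data[3]=4 > 0 → no swap
j=4: data[4]=-7 ≤ 0 → i=3, swap data[3],data[4] → [-1,-2,-5,-7,4,1,-9,2,0]
j=5: data[5]=1 > 0 → no swap
j=6: data[6]=-9 ≤ 0 → i=4, swap data[4],data[6] → [-1,-2,-5,-7,-9,1,4,2,0]
j=7: data[7]=2 > 0 → no swap
final swap data[5],data[8] → [-1,-2,-5,-7,-9,0,4,2,1]; return 5
p = 5; k-1 = 1 < 5 ⇒ left

5; left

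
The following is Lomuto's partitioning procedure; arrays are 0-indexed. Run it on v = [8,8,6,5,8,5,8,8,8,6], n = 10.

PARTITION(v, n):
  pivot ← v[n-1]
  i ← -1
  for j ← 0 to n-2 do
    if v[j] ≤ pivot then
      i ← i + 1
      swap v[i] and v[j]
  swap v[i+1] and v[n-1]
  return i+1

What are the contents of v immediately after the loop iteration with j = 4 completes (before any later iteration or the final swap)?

pivot = v[9] = 6; i = -1
j=0: v[0]=8 > 6 → no swap
j=1: v[1]=8 > 6 → no swap
j=2: v[2]=6 ≤ 6 → i=0, swap v[0],v[2] → [6,8,8,5,8,5,8,8,8,6]
j=3: v[3]=5 ≤ 6 → i=1, swap v[1],v[3] → [6,5,8,8,8,5,8,8,8,6]
j=4: v[4]=8 > 6 → no swap
(after j=4) v = [6,5,8,8,8,5,8,8,8,6]

[6,5,8,8,8,5,8,8,8,6]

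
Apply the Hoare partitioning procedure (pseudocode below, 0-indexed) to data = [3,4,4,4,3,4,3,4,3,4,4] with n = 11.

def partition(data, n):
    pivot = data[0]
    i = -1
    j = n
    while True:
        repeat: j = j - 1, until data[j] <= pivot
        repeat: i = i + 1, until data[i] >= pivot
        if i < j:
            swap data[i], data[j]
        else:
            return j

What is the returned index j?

2

pivot = data[0] = 3; i = -1, j = 11
j→8 (data[8]=3≤3), i→0 (data[0]=3≥3); i<j, swap → [3,4,4,4,3,4,3,4,3,4,4]
j→6 (data[6]=3≤3), i→1 (data[1]=4≥3); i<j, swap → [3,3,4,4,3,4,4,4,3,4,4]
j→4 (data[4]=3≤3), i→2 (data[2]=4≥3); i<j, swap → [3,3,3,4,4,4,4,4,3,4,4]
j→2, i→3; i≥j, return j=2. data = [3,3,3,4,4,4,4,4,3,4,4]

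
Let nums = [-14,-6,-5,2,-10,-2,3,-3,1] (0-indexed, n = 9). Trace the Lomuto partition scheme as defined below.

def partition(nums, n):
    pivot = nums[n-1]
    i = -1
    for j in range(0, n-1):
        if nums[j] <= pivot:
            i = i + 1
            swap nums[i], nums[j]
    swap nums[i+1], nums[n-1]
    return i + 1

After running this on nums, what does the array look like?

[-14,-6,-5,-10,-2,-3,1,2,3]

pivot = nums[8] = 1; i = -1
j=0: nums[0]=-14 ≤ 1 → i=0, swap nums[0],nums[0] (no change) → [-14,-6,-5,2,-10,-2,3,-3,1]
j=1: nums[1]=-6 ≤ 1 → i=1, swap nums[1],nums[1] (no change) → [-14,-6,-5,2,-10,-2,3,-3,1]
j=2: nums[2]=-5 ≤ 1 → i=2, swap nums[2],nums[2] (no change) → [-14,-6,-5,2,-10,-2,3,-3,1]
j=3: nums[3]=2 > 1 → no swap
j=4: nums[4]=-10 ≤ 1 → i=3, swap nums[3],nums[4] → [-14,-6,-5,-10,2,-2,3,-3,1]
j=5: nums[5]=-2 ≤ 1 → i=4, swap nums[4],nums[5] → [-14,-6,-5,-10,-2,2,3,-3,1]
j=6: nums[6]=3 > 1 → no swap
j=7: nums[7]=-3 ≤ 1 → i=5, swap nums[5],nums[7] → [-14,-6,-5,-10,-2,-3,3,2,1]
final swap nums[6],nums[8] → [-14,-6,-5,-10,-2,-3,1,2,3]; return 6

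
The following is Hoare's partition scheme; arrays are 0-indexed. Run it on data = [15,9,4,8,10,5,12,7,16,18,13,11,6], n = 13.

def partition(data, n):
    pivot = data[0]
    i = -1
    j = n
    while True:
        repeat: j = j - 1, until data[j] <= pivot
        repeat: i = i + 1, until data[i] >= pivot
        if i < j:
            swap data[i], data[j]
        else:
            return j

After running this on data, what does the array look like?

pivot = data[0] = 15; i = -1, j = 13
j→12 (data[12]=6≤15), i→0 (data[0]=15≥15); i<j, swap → [6,9,4,8,10,5,12,7,16,18,13,11,15]
j→11 (data[11]=11≤15), i→8 (data[8]=16≥15); i<j, swap → [6,9,4,8,10,5,12,7,11,18,13,16,15]
j→10 (data[10]=13≤15), i→9 (data[9]=18≥15); i<j, swap → [6,9,4,8,10,5,12,7,11,13,18,16,15]
j→9, i→10; i≥j, return j=9. data = [6,9,4,8,10,5,12,7,11,13,18,16,15]

[6,9,4,8,10,5,12,7,11,13,18,16,15]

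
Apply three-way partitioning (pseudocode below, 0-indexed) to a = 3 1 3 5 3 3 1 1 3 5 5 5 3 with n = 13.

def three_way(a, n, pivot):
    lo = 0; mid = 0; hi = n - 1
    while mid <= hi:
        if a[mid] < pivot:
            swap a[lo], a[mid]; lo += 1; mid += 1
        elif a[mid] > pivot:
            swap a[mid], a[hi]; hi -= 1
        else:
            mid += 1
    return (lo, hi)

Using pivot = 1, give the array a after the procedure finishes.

1 1 1 3 3 5 3 3 5 5 5 3 3

lo=0 mid=0 hi=12
3>1: swap(0,12), hi=11 ⇒ 3 1 3 5 3 3 1 1 3 5 5 5 3
3>1: swap(0,11), hi=10 ⇒ 5 1 3 5 3 3 1 1 3 5 5 3 3
5>1: swap(0,10), hi=9 ⇒ 5 1 3 5 3 3 1 1 3 5 5 3 3
5>1: swap(0,9), hi=8 ⇒ 5 1 3 5 3 3 1 1 3 5 5 3 3
5>1: swap(0,8), hi=7 ⇒ 3 1 3 5 3 3 1 1 5 5 5 3 3
3>1: swap(0,7), hi=6 ⇒ 1 1 3 5 3 3 1 3 5 5 5 3 3
1=1: mid=1
1=1: mid=2
3>1: swap(2,6), hi=5 ⇒ 1 1 1 5 3 3 3 3 5 5 5 3 3
1=1: mid=3
5>1: swap(3,5), hi=4 ⇒ 1 1 1 3 3 5 3 3 5 5 5 3 3
3>1: swap(3,4), hi=3 ⇒ 1 1 1 3 3 5 3 3 5 5 5 3 3
3>1: swap(3,3), hi=2 ⇒ 1 1 1 3 3 5 3 3 5 5 5 3 3
done. lo=0 hi=2; a=1 1 1 3 3 5 3 3 5 5 5 3 3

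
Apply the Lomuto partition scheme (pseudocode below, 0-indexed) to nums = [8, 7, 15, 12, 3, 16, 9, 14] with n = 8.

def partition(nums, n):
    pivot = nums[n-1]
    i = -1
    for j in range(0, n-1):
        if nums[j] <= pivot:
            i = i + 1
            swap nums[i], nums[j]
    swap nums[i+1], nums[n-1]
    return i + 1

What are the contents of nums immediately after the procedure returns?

pivot=14, i=-1
j=0: 8≤14, i=0, swap(0,0) ⇒ [8, 7, 15, 12, 3, 16, 9, 14]
j=1: 7≤14, i=1, swap(1,1) ⇒ [8, 7, 15, 12, 3, 16, 9, 14]
j=2: 15>14, skip
j=3: 12≤14, i=2, swap(2,3) ⇒ [8, 7, 12, 15, 3, 16, 9, 14]
j=4: 3≤14, i=3, swap(3,4) ⇒ [8, 7, 12, 3, 15, 16, 9, 14]
j=5: 16>14, skip
j=6: 9≤14, i=4, swap(4,6) ⇒ [8, 7, 12, 3, 9, 16, 15, 14]
swap(5,7) ⇒ [8, 7, 12, 3, 9, 14, 15, 16]; return 5

[8, 7, 12, 3, 9, 14, 15, 16]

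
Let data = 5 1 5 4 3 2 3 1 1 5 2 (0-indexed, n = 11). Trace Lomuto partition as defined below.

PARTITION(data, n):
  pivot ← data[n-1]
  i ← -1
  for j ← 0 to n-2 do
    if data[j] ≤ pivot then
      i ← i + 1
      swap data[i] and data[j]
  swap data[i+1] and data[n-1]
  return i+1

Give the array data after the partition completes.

1 2 1 1 2 5 3 5 4 5 3

pivot=2, i=-1
j=0: 5>2, skip
j=1: 1≤2, i=0, swap(0,1) ⇒ 1 5 5 4 3 2 3 1 1 5 2
j=2: 5>2, skip
j=3: 4>2, skip
j=4: 3>2, skip
j=5: 2≤2, i=1, swap(1,5) ⇒ 1 2 5 4 3 5 3 1 1 5 2
j=6: 3>2, skip
j=7: 1≤2, i=2, swap(2,7) ⇒ 1 2 1 4 3 5 3 5 1 5 2
j=8: 1≤2, i=3, swap(3,8) ⇒ 1 2 1 1 3 5 3 5 4 5 2
j=9: 5>2, skip
swap(4,10) ⇒ 1 2 1 1 2 5 3 5 4 5 3; return 4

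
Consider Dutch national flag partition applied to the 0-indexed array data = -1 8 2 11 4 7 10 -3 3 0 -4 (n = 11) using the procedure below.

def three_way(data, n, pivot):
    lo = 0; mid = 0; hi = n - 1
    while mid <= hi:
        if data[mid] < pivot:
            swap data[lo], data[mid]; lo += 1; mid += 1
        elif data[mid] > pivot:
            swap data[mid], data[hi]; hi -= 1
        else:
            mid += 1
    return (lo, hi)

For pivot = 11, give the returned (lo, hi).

pivot = 11; lo=0, mid=0, hi=10
data[mid]=-1<11: swap data[0],data[0]; lo=1,mid=1 → -1 8 2 11 4 7 10 -3 3 0 -4
data[mid]=8<11: swap data[1],data[1]; lo=2,mid=2 → -1 8 2 11 4 7 10 -3 3 0 -4
data[mid]=2<11: swap data[2],data[2]; lo=3,mid=3 → -1 8 2 11 4 7 10 -3 3 0 -4
data[mid]=11=11: mid=4
data[mid]=4<11: swap data[3],data[4]; lo=4,mid=5 → -1 8 2 4 11 7 10 -3 3 0 -4
data[mid]=7<11: swap data[4],data[5]; lo=5,mid=6 → -1 8 2 4 7 11 10 -3 3 0 -4
data[mid]=10<11: swap data[5],data[6]; lo=6,mid=7 → -1 8 2 4 7 10 11 -3 3 0 -4
data[mid]=-3<11: swap data[6],data[7]; lo=7,mid=8 → -1 8 2 4 7 10 -3 11 3 0 -4
data[mid]=3<11: swap data[7],data[8]; lo=8,mid=9 → -1 8 2 4 7 10 -3 3 11 0 -4
data[mid]=0<11: swap data[8],data[9]; lo=9,mid=10 → -1 8 2 4 7 10 -3 3 0 11 -4
data[mid]=-4<11: swap data[9],data[10]; lo=10,mid=11 → -1 8 2 4 7 10 -3 3 0 -4 11
end: lo=10, hi=10; data = -1 8 2 4 7 10 -3 3 0 -4 11

(10, 10)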